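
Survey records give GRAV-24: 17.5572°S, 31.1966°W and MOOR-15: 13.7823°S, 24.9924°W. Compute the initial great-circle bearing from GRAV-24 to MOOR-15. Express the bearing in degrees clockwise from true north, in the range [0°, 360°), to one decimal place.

58.6°

Δλ = 6.2042°
y = sin Δλ · cos φ₂ = 0.104961
x = cos φ₁ sin φ₂ − sin φ₁ cos φ₂ cos Δλ = 0.064121
θ = atan2(y, x) = 58.5791° → 58.5791° (mod 360°)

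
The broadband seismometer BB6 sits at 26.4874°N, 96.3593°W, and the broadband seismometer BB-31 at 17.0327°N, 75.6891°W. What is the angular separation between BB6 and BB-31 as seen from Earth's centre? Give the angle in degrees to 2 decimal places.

Δφ = -9.4547°,  Δλ = 20.6702°
a = sin²(Δφ/2) + cos φ₁ cos φ₂ sin²(Δλ/2) = 0.034336
c = 2·arcsin(√a) = 0.372755 rad = 21.3573°

21.36°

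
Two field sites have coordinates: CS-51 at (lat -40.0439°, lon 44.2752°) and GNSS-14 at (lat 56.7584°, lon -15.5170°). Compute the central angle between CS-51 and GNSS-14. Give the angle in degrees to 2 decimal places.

109.08°

Δφ = 96.8023°,  Δλ = -59.7922°
a = sin²(Δφ/2) + cos φ₁ cos φ₂ sin²(Δλ/2) = 0.663477
c = 2·arcsin(√a) = 1.903875 rad = 109.0840°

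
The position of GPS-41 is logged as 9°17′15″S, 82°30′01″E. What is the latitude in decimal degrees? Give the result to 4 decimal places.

9.2875°S

9° + 17′/60 + 15″/3600 = 9 + 0.28333 + 0.00417 = 9.2875°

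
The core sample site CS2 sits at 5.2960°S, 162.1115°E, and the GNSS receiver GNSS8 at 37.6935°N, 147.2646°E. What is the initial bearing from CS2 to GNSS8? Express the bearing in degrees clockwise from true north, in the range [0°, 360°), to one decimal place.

343.4°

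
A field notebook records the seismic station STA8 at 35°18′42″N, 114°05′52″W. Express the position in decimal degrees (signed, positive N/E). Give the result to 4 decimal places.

lat: 35.3117° N → +35.3117°
lon: 114.0978° W → -114.0978°

+35.3117°, -114.0978°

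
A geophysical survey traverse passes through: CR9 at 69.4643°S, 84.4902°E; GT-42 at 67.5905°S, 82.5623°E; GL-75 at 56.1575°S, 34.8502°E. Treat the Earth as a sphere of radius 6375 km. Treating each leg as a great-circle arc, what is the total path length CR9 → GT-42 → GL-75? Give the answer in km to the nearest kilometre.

2937 km

CR9→GT-42: c = 0.034942 rad, d = 222.76 km
GT-42→GL-75: c = 0.425816 rad, d = 2714.58 km
Total = 222.76 + 2714.58 = 2937.34 km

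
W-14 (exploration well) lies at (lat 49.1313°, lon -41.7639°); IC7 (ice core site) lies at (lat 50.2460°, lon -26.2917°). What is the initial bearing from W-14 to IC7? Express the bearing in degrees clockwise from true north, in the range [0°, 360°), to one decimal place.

Δλ = 15.4722°
y = sin Δλ · cos φ₂ = 0.170598
x = cos φ₁ sin φ₂ − sin φ₁ cos φ₂ cos Δλ = 0.036979
θ = atan2(y, x) = 77.7696° → 77.7696° (mod 360°)

77.8°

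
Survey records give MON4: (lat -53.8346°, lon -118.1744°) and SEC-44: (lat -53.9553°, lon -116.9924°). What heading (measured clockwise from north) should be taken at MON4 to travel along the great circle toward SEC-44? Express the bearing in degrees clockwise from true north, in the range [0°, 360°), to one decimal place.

Δλ = 1.1820°
y = sin Δλ · cos φ₂ = 0.012138
x = cos φ₁ sin φ₂ − sin φ₁ cos φ₂ cos Δλ = -0.002208
θ = atan2(y, x) = 100.3084° → 100.3084° (mod 360°)

100.3°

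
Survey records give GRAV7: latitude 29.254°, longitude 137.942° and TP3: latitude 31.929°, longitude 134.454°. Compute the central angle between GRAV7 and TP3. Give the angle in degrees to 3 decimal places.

4.021°

Δφ = 2.6750°,  Δλ = -3.4880°
a = sin²(Δφ/2) + cos φ₁ cos φ₂ sin²(Δλ/2) = 0.001231
c = 2·arcsin(√a) = 0.070176 rad = 4.0208°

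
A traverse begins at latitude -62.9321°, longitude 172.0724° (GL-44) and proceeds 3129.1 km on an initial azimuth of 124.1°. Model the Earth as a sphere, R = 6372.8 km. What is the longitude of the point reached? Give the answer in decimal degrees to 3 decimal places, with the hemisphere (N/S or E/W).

δ = d/R = 3129.1/6372.8 = 0.491009 rad
φ₂ = arcsin(sin φ₁ cos δ + cos φ₁ sin δ cos θ)
   = arcsin(-0.89047·0.88186 + 0.45505·0.47152·-0.56064) = -64.89846°
λ₂ = λ₁ + atan2(sin θ sin δ cos φ₁, cos δ − sin φ₁ sin φ₂) = -120.94716°

120.947°W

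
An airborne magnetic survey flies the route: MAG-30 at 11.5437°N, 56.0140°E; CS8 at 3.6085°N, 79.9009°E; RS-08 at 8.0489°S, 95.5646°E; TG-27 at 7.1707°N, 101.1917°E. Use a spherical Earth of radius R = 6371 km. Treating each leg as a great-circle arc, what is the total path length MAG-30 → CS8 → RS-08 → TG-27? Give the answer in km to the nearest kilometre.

6746 km

MAG-30→CS8: c = 0.435474 rad, d = 2774.40 km
CS8→RS-08: c = 0.340239 rad, d = 2167.66 km
RS-08→TG-27: c = 0.283105 rad, d = 1803.66 km
Total = 2774.40 + 2167.66 + 1803.66 = 6745.73 km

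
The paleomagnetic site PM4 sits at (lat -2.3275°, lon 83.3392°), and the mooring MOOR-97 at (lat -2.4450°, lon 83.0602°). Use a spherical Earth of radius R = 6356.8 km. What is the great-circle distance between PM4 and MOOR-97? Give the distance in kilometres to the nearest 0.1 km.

Δφ = -0.1175°,  Δλ = -0.2790°
a = sin²(Δφ/2) + cos φ₁ cos φ₂ sin²(Δλ/2) = 0.000007
c = 2·arcsin(√a) = 0.005280 rad = 0.3025°
d = R·c = 6356.8 × 0.005280 = 33.6 km

33.6 km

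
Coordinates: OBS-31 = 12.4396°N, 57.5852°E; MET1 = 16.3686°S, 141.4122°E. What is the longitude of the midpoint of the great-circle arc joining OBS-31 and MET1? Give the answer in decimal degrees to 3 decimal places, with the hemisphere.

Bx = cos φ₂ cos Δλ = 0.103172,  By = cos φ₂ sin Δλ = 0.953905
φₘ = atan2(sin φ₁ + sin φ₂, √((cos φ₁ + Bx)² + By²)) = -2.63899°
λₘ = λ₁ + atan2(By, cos φ₁ + Bx) = 99.04561°

99.046°E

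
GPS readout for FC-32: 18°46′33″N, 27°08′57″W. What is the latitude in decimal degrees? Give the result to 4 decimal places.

18.7758°N

18° + 46′/60 + 33″/3600 = 18 + 0.76667 + 0.00917 = 18.7758°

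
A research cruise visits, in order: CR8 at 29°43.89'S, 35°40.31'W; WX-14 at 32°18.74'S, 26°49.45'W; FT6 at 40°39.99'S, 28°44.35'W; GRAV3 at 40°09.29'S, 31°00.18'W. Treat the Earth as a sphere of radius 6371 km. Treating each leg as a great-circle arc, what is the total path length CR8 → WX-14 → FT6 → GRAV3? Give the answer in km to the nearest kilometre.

2035 km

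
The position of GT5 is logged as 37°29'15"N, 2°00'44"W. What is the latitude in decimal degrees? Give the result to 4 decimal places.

37° + 29′/60 + 15″/3600 = 37 + 0.48333 + 0.00417 = 37.4875°

37.4875°N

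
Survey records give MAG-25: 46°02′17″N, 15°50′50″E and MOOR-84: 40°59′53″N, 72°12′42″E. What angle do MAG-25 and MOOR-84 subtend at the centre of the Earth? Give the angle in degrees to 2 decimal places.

40.32°

MAG-25: φ = +46.03806°, λ = +15.84722°
MOOR-84: φ = +40.99806°, λ = +72.21167°
Δφ = -5.0400°,  Δλ = 56.3644°
a = sin²(Δφ/2) + cos φ₁ cos φ₂ sin²(Δλ/2) = 0.118791
c = 2·arcsin(√a) = 0.703756 rad = 40.3222°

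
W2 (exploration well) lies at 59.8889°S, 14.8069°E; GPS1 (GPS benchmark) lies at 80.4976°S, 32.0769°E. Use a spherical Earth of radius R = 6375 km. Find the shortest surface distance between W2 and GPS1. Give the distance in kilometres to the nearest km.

2360 km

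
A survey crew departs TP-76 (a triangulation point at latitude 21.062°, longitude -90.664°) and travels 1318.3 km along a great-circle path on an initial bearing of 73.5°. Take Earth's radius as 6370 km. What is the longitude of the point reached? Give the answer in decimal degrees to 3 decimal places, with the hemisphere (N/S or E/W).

78.213°W

δ = d/R = 1318.3/6370 = 0.206954 rad
φ₂ = arcsin(sin φ₁ cos δ + cos φ₁ sin δ cos θ)
   = arcsin(0.35938·0.97866 + 0.93319·0.20548·0.28402) = 23.96446°
λ₂ = λ₁ + atan2(sin θ sin δ cos φ₁, cos δ − sin φ₁ sin φ₂) = -78.21302°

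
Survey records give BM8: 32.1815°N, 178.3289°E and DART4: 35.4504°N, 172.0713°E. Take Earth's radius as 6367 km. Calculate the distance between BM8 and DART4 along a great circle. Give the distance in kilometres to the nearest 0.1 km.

682.2 km

Δφ = 3.2689°,  Δλ = -6.2576°
a = sin²(Δφ/2) + cos φ₁ cos φ₂ sin²(Δλ/2) = 0.002867
c = 2·arcsin(√a) = 0.107149 rad = 6.1392°
d = R·c = 6367 × 0.107149 = 682.2 km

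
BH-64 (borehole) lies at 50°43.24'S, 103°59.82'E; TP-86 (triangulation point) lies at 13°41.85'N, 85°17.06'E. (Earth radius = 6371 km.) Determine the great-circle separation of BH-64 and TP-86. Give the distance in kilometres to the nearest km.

BH-64: φ = -50.72067°, λ = +103.99700°
TP-86: φ = +13.69750°, λ = +85.28433°
Δφ = 64.4182°,  Δλ = -18.7127°
a = sin²(Δφ/2) + cos φ₁ cos φ₂ sin²(Δλ/2) = 0.300357
c = 2·arcsin(√a) = 1.160059 rad = 66.4665°
d = R·c = 6371 × 1.160059 = 7390.7 km

7391 km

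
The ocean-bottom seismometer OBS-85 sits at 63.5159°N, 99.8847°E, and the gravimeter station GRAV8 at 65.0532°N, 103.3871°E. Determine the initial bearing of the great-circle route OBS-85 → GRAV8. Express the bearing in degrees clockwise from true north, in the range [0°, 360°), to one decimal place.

Δλ = 3.5024°
y = sin Δλ · cos φ₂ = 0.025766
x = cos φ₁ sin φ₂ − sin φ₁ cos φ₂ cos Δλ = 0.027533
θ = atan2(y, x) = 43.1019° → 43.1019° (mod 360°)

43.1°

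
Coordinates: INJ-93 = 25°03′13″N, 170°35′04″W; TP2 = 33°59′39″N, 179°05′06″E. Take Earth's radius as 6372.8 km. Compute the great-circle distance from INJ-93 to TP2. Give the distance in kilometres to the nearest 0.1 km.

1408.5 km

INJ-93: φ = +25.05361°, λ = -170.58444°
TP2: φ = +33.99417°, λ = +179.08500°
Δφ = 8.9406°,  Δλ = -10.3306°
a = sin²(Δφ/2) + cos φ₁ cos φ₂ sin²(Δλ/2) = 0.012163
c = 2·arcsin(√a) = 0.221019 rad = 12.6634°
d = R·c = 6372.8 × 0.221019 = 1408.5 km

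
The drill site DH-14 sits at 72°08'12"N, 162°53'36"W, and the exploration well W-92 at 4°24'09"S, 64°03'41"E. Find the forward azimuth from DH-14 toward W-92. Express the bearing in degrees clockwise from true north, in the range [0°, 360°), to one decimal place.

DH-14: φ = +72.13667°, λ = -162.89333°
W-92: φ = -4.40250°, λ = +64.06139°
Δλ = -133.0453°
y = sin Δλ · cos φ₂ = -0.728658
x = cos φ₁ sin φ₂ − sin φ₁ cos φ₂ cos Δλ = 0.624206
θ = atan2(y, x) = -49.4149° → 310.5851° (mod 360°)

310.6°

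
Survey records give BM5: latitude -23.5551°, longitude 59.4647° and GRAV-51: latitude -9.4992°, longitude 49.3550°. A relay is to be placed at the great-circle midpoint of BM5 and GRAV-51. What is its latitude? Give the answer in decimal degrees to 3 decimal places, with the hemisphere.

Bx = cos φ₂ cos Δλ = 0.970974,  By = cos φ₂ sin Δλ = -0.173126
φₘ = atan2(sin φ₁ + sin φ₂, √((cos φ₁ + Bx)² + By²)) = -16.58806°
λₘ = λ₁ + atan2(By, cos φ₁ + Bx) = 54.22446°

16.588°S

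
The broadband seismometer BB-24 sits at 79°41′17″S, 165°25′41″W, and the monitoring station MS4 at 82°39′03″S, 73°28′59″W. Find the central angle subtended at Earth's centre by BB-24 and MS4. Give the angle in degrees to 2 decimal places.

12.84°

BB-24: φ = -79.68806°, λ = -165.42806°
MS4: φ = -82.65083°, λ = -73.48306°
Δφ = -2.9628°,  Δλ = 91.9450°
a = sin²(Δφ/2) + cos φ₁ cos φ₂ sin²(Δλ/2) = 0.012506
c = 2·arcsin(√a) = 0.224128 rad = 12.8416°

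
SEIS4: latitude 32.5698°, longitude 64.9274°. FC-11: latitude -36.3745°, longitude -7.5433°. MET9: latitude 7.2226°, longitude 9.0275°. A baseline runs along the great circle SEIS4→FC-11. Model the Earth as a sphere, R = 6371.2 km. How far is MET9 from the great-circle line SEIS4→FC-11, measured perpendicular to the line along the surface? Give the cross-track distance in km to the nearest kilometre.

δ₁₃ = central angle SEIS4→MET9 = 1.004626 rad  (haversine)
θ₁₃ = bearing SEIS4→MET9 = 256.748°,  θ₁₂ = bearing SEIS4→FC-11 = 230.614°
dₓₜ = R·arcsin(sin δ₁₃ · sin(θ₁₃ − θ₁₂)) = 6371.2·arcsin(0.84396·sin(26.135°)) = 2426.735 km
|dₓₜ| = 2426.735 km

2427 km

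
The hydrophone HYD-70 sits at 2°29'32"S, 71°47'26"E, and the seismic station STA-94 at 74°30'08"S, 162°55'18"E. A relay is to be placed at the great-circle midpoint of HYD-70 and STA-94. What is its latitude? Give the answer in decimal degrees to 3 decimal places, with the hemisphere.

HYD-70: φ = -2.49222°, λ = +71.79056°
STA-94: φ = -74.50222°, λ = +162.92167°
Bx = cos φ₂ cos Δλ = -0.005275,  By = cos φ₂ sin Δλ = 0.267149
φₘ = atan2(sin φ₁ + sin φ₂, √((cos φ₁ + Bx)² + By²)) = -44.38276°
λₘ = λ₁ + atan2(By, cos φ₁ + Bx) = 86.83716°

44.383°S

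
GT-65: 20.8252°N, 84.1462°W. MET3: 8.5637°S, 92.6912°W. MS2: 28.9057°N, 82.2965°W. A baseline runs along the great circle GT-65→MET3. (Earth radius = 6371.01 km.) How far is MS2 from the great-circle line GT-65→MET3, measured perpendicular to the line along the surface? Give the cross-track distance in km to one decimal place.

δ₁₃ = central angle GT-65→MS2 = 0.144033 rad  (haversine)
θ₁₃ = bearing GT-65→MS2 = 11.353°,  θ₁₂ = bearing GT-65→MET3 = 196.794°
dₓₜ = R·arcsin(sin δ₁₃ · sin(θ₁₃ − θ₁₂)) = 6371.01·arcsin(0.14354·sin(-185.441°)) = 86.709 km
|dₓₜ| = 86.709 km

86.7 km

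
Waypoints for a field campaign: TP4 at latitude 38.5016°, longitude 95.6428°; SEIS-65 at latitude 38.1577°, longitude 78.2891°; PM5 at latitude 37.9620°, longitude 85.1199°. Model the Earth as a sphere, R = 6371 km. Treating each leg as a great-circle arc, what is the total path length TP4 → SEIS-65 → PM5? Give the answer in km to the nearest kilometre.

TP4→SEIS-65: c = 0.237319 rad, d = 1511.96 km
SEIS-65→PM5: c = 0.093911 rad, d = 598.31 km
Total = 1511.96 + 598.31 = 2110.26 km

2110 km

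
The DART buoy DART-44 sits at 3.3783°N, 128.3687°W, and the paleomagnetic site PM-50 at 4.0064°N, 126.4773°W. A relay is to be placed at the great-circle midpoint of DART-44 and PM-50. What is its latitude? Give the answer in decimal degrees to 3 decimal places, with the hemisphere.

Bx = cos φ₂ cos Δλ = 0.997013,  By = cos φ₂ sin Δλ = 0.032925
φₘ = atan2(sin φ₁ + sin φ₂, √((cos φ₁ + Bx)² + By²)) = 3.69285°
λₘ = λ₁ + atan2(By, cos φ₁ + Bx) = -127.42333°

3.693°N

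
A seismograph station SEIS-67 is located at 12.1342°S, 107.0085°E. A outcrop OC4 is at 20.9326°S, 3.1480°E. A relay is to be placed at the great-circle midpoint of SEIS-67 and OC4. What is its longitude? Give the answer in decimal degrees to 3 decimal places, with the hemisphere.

Bx = cos φ₂ cos Δλ = -0.223748,  By = cos φ₂ sin Δλ = -0.906805
φₘ = atan2(sin φ₁ + sin φ₂, √((cos φ₁ + Bx)² + By²)) = -25.69715°
λₘ = λ₁ + atan2(By, cos φ₁ + Bx) = 56.74834°

56.748°E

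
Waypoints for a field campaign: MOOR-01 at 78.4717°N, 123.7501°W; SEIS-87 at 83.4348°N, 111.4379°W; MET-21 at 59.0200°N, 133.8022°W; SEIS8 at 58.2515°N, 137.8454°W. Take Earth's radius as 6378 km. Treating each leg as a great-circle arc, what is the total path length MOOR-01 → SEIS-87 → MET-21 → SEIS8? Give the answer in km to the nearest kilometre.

3625 km

MOOR-01→SEIS-87: c = 0.092498 rad, d = 589.95 km
SEIS-87→MET-21: c = 0.436705 rad, d = 2785.30 km
MET-21→SEIS8: c = 0.039093 rad, d = 249.34 km
Total = 589.95 + 2785.30 + 249.34 = 3624.60 km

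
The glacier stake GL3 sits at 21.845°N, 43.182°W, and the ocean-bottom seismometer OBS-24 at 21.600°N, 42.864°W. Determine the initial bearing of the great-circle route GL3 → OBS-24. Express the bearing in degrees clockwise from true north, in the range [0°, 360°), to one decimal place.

129.6°

Δλ = 0.3180°
y = sin Δλ · cos φ₂ = 0.005160
x = cos φ₁ sin φ₂ − sin φ₁ cos φ₂ cos Δλ = -0.004271
θ = atan2(y, x) = 129.6111° → 129.6111° (mod 360°)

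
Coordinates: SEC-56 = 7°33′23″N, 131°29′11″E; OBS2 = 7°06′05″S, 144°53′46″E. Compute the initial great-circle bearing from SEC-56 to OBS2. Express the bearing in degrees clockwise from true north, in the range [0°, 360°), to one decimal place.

SEC-56: φ = +7.55639°, λ = +131.48639°
OBS2: φ = -7.10139°, λ = +144.89611°
Δλ = 13.4097°
y = sin Δλ · cos φ₂ = 0.230134
x = cos φ₁ sin φ₂ − sin φ₁ cos φ₂ cos Δλ = -0.249487
θ = atan2(y, x) = 137.3107° → 137.3107° (mod 360°)

137.3°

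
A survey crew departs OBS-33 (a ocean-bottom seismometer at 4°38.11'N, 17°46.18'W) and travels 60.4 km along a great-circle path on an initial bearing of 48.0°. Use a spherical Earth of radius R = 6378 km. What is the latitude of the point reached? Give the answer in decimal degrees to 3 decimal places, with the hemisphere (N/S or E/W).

OBS-33: φ = +4.63517°, λ = -17.76967°
δ = d/R = 60.4/6378 = 0.009470 rad
φ₂ = arcsin(sin φ₁ cos δ + cos φ₁ sin δ cos θ)
   = arcsin(0.08081·0.99996 + 0.99673·0.00947·0.66913) = 4.99811°
λ₂ = λ₁ + atan2(sin θ sin δ cos φ₁, cos δ − sin φ₁ sin φ₂) = -17.36490°

4.998°N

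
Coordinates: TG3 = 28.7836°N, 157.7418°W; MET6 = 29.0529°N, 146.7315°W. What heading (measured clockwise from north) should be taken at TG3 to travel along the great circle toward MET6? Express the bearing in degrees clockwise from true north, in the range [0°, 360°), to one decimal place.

85.7°

Δλ = 11.0103°
y = sin Δλ · cos φ₂ = 0.166954
x = cos φ₁ sin φ₂ − sin φ₁ cos φ₂ cos Δλ = 0.012448
θ = atan2(y, x) = 85.7359° → 85.7359° (mod 360°)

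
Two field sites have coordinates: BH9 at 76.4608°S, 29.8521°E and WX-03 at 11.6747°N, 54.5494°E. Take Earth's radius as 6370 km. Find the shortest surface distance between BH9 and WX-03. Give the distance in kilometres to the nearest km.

9932 km

Δφ = 88.1355°,  Δλ = 24.6973°
a = sin²(Δφ/2) + cos φ₁ cos φ₂ sin²(Δλ/2) = 0.494218
c = 2·arcsin(√a) = 1.559232 rad = 89.3374°
d = R·c = 6370 × 1.559232 = 9932.3 km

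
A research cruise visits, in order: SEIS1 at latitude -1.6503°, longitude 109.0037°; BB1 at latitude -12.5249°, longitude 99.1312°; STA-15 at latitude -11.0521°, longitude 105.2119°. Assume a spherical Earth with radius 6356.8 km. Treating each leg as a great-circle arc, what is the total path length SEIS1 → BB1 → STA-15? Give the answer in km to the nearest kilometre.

SEIS1→BB1: c = 0.255280 rad, d = 1622.77 km
BB1→STA-15: c = 0.107018 rad, d = 680.29 km
Total = 1622.77 + 680.29 = 2303.05 km

2303 km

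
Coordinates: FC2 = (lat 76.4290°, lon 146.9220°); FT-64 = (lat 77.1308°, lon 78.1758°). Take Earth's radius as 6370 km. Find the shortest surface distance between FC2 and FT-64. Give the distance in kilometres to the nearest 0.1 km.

Δφ = 0.7018°,  Δλ = -68.7462°
a = sin²(Δφ/2) + cos φ₁ cos φ₂ sin²(Δλ/2) = 0.016696
c = 2·arcsin(√a) = 0.259153 rad = 14.8483°
d = R·c = 6370 × 0.259153 = 1650.8 km

1650.8 km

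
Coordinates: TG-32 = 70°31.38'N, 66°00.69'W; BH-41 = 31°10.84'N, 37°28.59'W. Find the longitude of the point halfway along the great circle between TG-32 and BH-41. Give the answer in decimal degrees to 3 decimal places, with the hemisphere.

TG-32: φ = +70.52300°, λ = -66.01150°
BH-41: φ = +31.18067°, λ = -37.47650°
Bx = cos φ₂ cos Δλ = 0.751613,  By = cos φ₂ sin Δλ = 0.408687
φₘ = atan2(sin φ₁ + sin φ₂, √((cos φ₁ + Bx)² + By²)) = 51.55503°
λₘ = λ₁ + atan2(By, cos φ₁ + Bx) = -45.37232°

45.372°W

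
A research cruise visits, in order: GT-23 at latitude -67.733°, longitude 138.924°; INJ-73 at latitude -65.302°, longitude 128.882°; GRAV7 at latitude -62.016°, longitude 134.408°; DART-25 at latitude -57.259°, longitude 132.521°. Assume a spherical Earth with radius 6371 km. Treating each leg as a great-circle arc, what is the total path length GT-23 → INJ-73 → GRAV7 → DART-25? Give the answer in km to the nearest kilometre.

1515 km

GT-23→INJ-73: c = 0.081577 rad, d = 519.72 km
INJ-73→GRAV7: c = 0.071504 rad, d = 455.55 km
GRAV7→DART-25: c = 0.084669 rad, d = 539.42 km
Total = 519.72 + 455.55 + 539.42 = 1514.70 km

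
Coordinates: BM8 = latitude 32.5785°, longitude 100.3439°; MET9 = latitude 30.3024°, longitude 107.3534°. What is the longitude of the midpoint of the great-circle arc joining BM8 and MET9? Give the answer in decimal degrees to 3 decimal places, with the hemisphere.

103.891°E

Bx = cos φ₂ cos Δλ = 0.856921,  By = cos φ₂ sin Δλ = 0.105361
φₘ = atan2(sin φ₁ + sin φ₂, √((cos φ₁ + Bx)² + By²)) = 31.48820°
λₘ = λ₁ + atan2(By, cos φ₁ + Bx) = 103.89127°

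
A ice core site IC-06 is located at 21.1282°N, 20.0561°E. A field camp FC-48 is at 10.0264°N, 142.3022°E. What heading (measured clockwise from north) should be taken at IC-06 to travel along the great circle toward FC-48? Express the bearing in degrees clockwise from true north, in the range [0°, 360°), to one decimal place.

Δλ = 122.2461°
y = sin Δλ · cos φ₂ = 0.832847
x = cos φ₁ sin φ₂ − sin φ₁ cos φ₂ cos Δλ = 0.351785
θ = atan2(y, x) = 67.1014° → 67.1014° (mod 360°)

67.1°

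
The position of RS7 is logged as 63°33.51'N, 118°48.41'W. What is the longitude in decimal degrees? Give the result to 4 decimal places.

118° + 48.41′/60 = 118 + 0.80683 = 118.8068°

118.8068°W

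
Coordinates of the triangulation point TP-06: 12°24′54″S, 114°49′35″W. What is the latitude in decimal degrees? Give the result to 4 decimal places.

12.4150°S

12° + 24′/60 + 54″/3600 = 12 + 0.40000 + 0.01500 = 12.4150°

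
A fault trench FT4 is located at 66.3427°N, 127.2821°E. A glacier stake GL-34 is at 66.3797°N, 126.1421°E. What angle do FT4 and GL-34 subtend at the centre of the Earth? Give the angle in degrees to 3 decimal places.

0.459°

Δφ = 0.0370°,  Δλ = -1.1400°
a = sin²(Δφ/2) + cos φ₁ cos φ₂ sin²(Δλ/2) = 0.000016
c = 2·arcsin(√a) = 0.008004 rad = 0.4586°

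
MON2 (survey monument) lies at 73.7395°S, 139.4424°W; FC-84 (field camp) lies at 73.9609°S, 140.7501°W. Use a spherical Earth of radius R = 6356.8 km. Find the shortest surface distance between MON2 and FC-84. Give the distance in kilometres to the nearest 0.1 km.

47.2 km

Δφ = -0.2214°,  Δλ = -1.3077°
a = sin²(Δφ/2) + cos φ₁ cos φ₂ sin²(Δλ/2) = 0.000014
c = 2·arcsin(√a) = 0.007432 rad = 0.4258°
d = R·c = 6356.8 × 0.007432 = 47.2 km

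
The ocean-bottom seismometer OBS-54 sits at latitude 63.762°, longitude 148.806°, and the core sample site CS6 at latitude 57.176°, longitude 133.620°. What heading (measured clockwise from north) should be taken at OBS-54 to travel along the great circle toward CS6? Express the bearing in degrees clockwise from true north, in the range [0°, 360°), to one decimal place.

235.5°

Δλ = -15.1860°
y = sin Δλ · cos φ₂ = -0.141995
x = cos φ₁ sin φ₂ − sin φ₁ cos φ₂ cos Δλ = -0.097716
θ = atan2(y, x) = -124.5346° → 235.4654° (mod 360°)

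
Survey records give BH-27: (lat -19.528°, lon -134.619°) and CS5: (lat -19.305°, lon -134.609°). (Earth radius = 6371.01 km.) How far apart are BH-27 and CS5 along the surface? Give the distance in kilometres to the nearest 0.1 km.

Δφ = 0.2230°,  Δλ = 0.0100°
a = sin²(Δφ/2) + cos φ₁ cos φ₂ sin²(Δλ/2) = 0.000004
c = 2·arcsin(√a) = 0.003896 rad = 0.2232°
d = R·c = 6371.01 × 0.003896 = 24.8 km

24.8 km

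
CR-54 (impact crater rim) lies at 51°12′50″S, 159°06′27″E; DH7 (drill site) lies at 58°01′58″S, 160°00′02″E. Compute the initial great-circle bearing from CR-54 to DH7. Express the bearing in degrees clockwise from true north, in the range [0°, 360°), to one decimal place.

CR-54: φ = -51.21389°, λ = +159.10750°
DH7: φ = -58.03278°, λ = +160.00056°
Δλ = 0.8931°
y = sin Δλ · cos φ₂ = 0.008252
x = cos φ₁ sin φ₂ − sin φ₁ cos φ₂ cos Δλ = -0.118781
θ = atan2(y, x) = 176.0260° → 176.0260° (mod 360°)

176.0°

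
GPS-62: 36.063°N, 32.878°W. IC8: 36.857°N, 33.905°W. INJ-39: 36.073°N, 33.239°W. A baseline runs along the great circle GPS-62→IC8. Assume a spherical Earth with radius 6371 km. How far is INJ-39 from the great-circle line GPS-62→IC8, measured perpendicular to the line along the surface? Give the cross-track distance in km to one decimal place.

δ₁₃ = central angle GPS-62→INJ-39 = 0.005096 rad  (haversine)
θ₁₃ = bearing GPS-62→INJ-39 = 272.069°,  θ₁₂ = bearing GPS-62→IC8 = 314.173°
dₓₜ = R·arcsin(sin δ₁₃ · sin(θ₁₃ − θ₁₂)) = 6371·arcsin(0.00510·sin(-42.104°)) = -21.768 km
|dₓₜ| = 21.768 km

21.8 km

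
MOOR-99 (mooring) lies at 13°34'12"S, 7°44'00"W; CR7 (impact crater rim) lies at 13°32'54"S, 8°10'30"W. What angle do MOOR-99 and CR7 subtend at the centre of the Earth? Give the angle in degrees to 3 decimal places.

0.430°

MOOR-99: φ = -13.57000°, λ = -7.73333°
CR7: φ = -13.54833°, λ = -8.17500°
Δφ = 0.0217°,  Δλ = -0.4417°
a = sin²(Δφ/2) + cos φ₁ cos φ₂ sin²(Δλ/2) = 0.000014
c = 2·arcsin(√a) = 0.007503 rad = 0.4299°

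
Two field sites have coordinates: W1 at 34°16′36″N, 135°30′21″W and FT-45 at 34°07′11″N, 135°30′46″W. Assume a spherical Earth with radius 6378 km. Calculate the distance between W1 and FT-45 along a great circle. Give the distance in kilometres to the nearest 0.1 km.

17.5 km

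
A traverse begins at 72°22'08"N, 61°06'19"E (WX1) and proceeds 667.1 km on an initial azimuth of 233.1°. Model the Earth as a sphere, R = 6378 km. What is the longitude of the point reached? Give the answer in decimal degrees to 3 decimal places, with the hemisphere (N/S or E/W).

48.082°E

WX1: φ = +72.36889°, λ = +61.10528°
δ = d/R = 667.1/6378 = 0.104594 rad
φ₂ = arcsin(sin φ₁ cos δ + cos φ₁ sin δ cos θ)
   = arcsin(0.95303·0.99454 + 0.30289·0.10440·-0.60042) = 68.25337°
λ₂ = λ₁ + atan2(sin θ sin δ cos φ₁, cos δ − sin φ₁ sin φ₂) = 48.08231°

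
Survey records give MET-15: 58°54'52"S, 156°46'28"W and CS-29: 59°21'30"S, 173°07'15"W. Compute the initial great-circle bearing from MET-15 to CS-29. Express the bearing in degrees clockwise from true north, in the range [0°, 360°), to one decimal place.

MET-15: φ = -58.91444°, λ = -156.77444°
CS-29: φ = -59.35833°, λ = -173.12083°
Δλ = -16.3464°
y = sin Δλ · cos φ₂ = -0.143443
x = cos φ₁ sin φ₂ − sin φ₁ cos φ₂ cos Δλ = -0.025391
θ = atan2(y, x) = -100.0379° → 259.9621° (mod 360°)

260.0°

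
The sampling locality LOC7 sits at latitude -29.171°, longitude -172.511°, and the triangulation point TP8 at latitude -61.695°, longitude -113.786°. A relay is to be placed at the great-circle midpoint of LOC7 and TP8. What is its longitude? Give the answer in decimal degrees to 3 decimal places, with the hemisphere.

152.608°W

Bx = cos φ₂ cos Δλ = 0.246161,  By = cos φ₂ sin Δλ = 0.405262
φₘ = atan2(sin φ₁ + sin φ₂, √((cos φ₁ + Bx)² + By²)) = -48.96713°
λₘ = λ₁ + atan2(By, cos φ₁ + Bx) = -152.60782°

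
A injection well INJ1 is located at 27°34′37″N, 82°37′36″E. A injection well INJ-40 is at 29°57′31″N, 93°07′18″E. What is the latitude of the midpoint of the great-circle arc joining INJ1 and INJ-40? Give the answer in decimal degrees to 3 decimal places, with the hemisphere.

INJ1: φ = +27.57694°, λ = +82.62667°
INJ-40: φ = +29.95861°, λ = +93.12167°
Bx = cos φ₂ cos Δλ = 0.851892,  By = cos φ₂ sin Δλ = 0.157812
φₘ = atan2(sin φ₁ + sin φ₂, √((cos φ₁ + Bx)² + By²)) = 28.86939°
λₘ = λ₁ + atan2(By, cos φ₁ + Bx) = 87.81411°

28.869°N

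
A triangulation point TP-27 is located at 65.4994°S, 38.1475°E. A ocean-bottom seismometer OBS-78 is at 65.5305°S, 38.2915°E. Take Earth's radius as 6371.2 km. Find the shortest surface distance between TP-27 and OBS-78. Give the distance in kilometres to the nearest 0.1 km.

7.5 km

Δφ = -0.0311°,  Δλ = 0.1440°
a = sin²(Δφ/2) + cos φ₁ cos φ₂ sin²(Δλ/2) = 0.000000
c = 2·arcsin(√a) = 0.001175 rad = 0.0673°
d = R·c = 6371.2 × 0.001175 = 7.5 km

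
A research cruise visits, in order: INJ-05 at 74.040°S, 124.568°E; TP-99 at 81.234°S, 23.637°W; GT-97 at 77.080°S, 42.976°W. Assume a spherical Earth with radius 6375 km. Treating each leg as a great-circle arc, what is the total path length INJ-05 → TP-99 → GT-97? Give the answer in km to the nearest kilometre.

3262 km

INJ-05→TP-99: c = 0.416262 rad, d = 2653.67 km
TP-99→GT-97: c = 0.095427 rad, d = 608.35 km
Total = 2653.67 + 608.35 = 3262.02 km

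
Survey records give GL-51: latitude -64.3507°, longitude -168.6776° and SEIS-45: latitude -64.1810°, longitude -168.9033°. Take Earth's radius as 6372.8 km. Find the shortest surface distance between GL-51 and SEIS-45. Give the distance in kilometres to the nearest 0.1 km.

Δφ = 0.1697°,  Δλ = -0.2257°
a = sin²(Δφ/2) + cos φ₁ cos φ₂ sin²(Δλ/2) = 0.000003
c = 2·arcsin(√a) = 0.003420 rad = 0.1960°
d = R·c = 6372.8 × 0.003420 = 21.8 km

21.8 km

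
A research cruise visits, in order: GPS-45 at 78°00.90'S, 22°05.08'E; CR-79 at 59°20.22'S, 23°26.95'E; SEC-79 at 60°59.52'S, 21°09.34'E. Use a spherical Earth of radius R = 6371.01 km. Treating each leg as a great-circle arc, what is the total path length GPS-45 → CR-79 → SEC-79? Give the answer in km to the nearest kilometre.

2301 km

GPS-45: φ = -78.01500°, λ = +22.08467°
CR-79: φ = -59.33700°, λ = +23.44917°
SEC-79: φ = -60.99200°, λ = +21.15567°
GPS-45→CR-79: c = 0.326086 rad, d = 2077.50 km
CR-79→SEC-79: c = 0.035080 rad, d = 223.50 km
Total = 2077.50 + 223.50 = 2301.00 km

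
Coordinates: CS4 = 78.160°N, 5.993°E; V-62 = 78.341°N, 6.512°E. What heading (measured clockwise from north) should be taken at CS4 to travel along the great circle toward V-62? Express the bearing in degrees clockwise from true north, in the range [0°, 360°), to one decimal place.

30.0°

Δλ = 0.5190°
y = sin Δλ · cos φ₂ = 0.001831
x = cos φ₁ sin φ₂ − sin φ₁ cos φ₂ cos Δλ = 0.003167
θ = atan2(y, x) = 30.0267° → 30.0267° (mod 360°)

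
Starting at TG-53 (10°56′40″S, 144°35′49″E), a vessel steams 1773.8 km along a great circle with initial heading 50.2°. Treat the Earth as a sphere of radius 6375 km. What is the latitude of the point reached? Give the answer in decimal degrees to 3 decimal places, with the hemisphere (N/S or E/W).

TG-53: φ = -10.94444°, λ = +144.59694°
δ = d/R = 1773.8/6375 = 0.278243 rad
φ₂ = arcsin(sin φ₁ cos δ + cos φ₁ sin δ cos θ)
   = arcsin(-0.18986·0.96154 + 0.98181·0.27467·0.64011) = -0.56930°
λ₂ = λ₁ + atan2(sin θ sin δ cos φ₁, cos δ − sin φ₁ sin φ₂) = 156.77980°

0.569°S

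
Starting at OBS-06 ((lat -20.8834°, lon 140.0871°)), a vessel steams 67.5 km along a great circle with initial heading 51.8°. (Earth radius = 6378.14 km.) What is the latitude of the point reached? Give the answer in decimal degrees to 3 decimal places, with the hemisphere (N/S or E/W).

δ = d/R = 67.5/6378.14 = 0.010583 rad
φ₂ = arcsin(sin φ₁ cos δ + cos φ₁ sin δ cos θ)
   = arcsin(-0.35647·0.99994 + 0.93431·0.01058·0.61841) = -20.50767°
λ₂ = λ₁ + atan2(sin θ sin δ cos φ₁, cos δ − sin φ₁ sin φ₂) = 140.59585°

20.508°S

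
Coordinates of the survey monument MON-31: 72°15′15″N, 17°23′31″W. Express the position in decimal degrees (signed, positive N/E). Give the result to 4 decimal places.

+72.2542°, -17.3919°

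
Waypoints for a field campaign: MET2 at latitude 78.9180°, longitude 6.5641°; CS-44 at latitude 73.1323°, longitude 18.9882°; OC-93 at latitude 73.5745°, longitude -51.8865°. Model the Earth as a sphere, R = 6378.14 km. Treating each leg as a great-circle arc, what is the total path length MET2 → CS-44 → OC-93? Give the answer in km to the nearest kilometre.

2851 km

MET2→CS-44: c = 0.113199 rad, d = 722.00 km
CS-44→OC-93: c = 0.333802 rad, d = 2129.04 km
Total = 722.00 + 2129.04 = 2851.04 km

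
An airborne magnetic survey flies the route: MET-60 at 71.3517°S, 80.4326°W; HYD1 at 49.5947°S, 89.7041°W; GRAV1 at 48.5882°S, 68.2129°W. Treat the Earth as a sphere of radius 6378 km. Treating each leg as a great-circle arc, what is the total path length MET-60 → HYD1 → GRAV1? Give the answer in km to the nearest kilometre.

4033 km

MET-60→HYD1: c = 0.386971 rad, d = 2468.10 km
HYD1→GRAV1: c = 0.245418 rad, d = 1565.27 km
Total = 2468.10 + 1565.27 = 4033.37 km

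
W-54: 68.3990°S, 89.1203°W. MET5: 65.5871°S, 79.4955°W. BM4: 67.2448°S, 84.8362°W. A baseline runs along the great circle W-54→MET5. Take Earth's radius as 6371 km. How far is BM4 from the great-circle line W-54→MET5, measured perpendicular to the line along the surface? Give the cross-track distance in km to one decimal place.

δ₁₃ = central angle W-54→BM4 = 0.034665 rad  (haversine)
θ₁₃ = bearing W-54→BM4 = 56.481°,  θ₁₂ = bearing W-54→MET5 = 57.722°
dₓₜ = R·arcsin(sin δ₁₃ · sin(θ₁₃ − θ₁₂)) = 6371·arcsin(0.03466·sin(-1.241°)) = -4.782 km
|dₓₜ| = 4.782 km

4.8 km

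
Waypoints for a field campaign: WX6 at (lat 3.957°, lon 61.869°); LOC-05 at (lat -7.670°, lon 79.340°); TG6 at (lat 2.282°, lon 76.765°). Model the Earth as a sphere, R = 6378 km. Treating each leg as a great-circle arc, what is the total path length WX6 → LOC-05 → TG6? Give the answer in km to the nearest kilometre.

3477 km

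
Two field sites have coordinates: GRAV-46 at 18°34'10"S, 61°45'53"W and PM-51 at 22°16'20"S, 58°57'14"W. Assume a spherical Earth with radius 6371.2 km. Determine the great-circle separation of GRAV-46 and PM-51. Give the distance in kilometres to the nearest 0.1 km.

GRAV-46: φ = -18.56944°, λ = -61.76472°
PM-51: φ = -22.27222°, λ = -58.95389°
Δφ = -3.7028°,  Δλ = 2.8108°
a = sin²(Δφ/2) + cos φ₁ cos φ₂ sin²(Δλ/2) = 0.001571
c = 2·arcsin(√a) = 0.079304 rad = 4.5438°
d = R·c = 6371.2 × 0.079304 = 505.3 km

505.3 km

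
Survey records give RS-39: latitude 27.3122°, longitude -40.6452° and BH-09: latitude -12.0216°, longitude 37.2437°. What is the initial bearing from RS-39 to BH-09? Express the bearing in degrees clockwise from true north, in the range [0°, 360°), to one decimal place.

Δλ = 77.8889°
y = sin Δλ · cos φ₂ = 0.956300
x = cos φ₁ sin φ₂ − sin φ₁ cos φ₂ cos Δλ = -0.279218
θ = atan2(y, x) = 106.2766° → 106.2766° (mod 360°)

106.3°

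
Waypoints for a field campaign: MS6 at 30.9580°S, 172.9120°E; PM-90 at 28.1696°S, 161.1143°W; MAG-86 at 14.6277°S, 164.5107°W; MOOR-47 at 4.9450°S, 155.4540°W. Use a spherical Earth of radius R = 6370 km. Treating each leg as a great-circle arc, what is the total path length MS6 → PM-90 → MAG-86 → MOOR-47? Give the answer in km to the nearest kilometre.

MS6→PM-90: c = 0.396394 rad, d = 2525.03 km
PM-90→MAG-86: c = 0.242666 rad, d = 1545.78 km
MAG-86→MOOR-47: c = 0.229693 rad, d = 1463.14 km
Total = 2525.03 + 1545.78 + 1463.14 = 5533.96 km

5534 km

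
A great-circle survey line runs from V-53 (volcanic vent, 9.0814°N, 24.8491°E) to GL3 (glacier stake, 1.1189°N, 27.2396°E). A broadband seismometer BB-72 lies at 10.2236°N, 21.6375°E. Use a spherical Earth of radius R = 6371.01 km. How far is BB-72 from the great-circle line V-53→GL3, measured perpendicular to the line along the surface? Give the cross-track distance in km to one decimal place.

δ₁₃ = central angle V-53→BB-72 = 0.058744 rad  (haversine)
θ₁₃ = bearing V-53→BB-72 = 290.101°,  θ₁₂ = bearing V-53→GL3 = 163.230°
dₓₜ = R·arcsin(sin δ₁₃ · sin(θ₁₃ − θ₁₂)) = 6371.01·arcsin(0.05871·sin(126.871°)) = 299.341 km
|dₓₜ| = 299.341 km

299.3 km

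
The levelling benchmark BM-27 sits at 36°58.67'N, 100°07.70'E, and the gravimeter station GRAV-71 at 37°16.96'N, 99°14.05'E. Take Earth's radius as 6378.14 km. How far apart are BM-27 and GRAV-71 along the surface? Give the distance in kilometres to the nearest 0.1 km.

86.3 km

BM-27: φ = +36.97783°, λ = +100.12833°
GRAV-71: φ = +37.28267°, λ = +99.23417°
Δφ = 0.3048°,  Δλ = -0.8942°
a = sin²(Δφ/2) + cos φ₁ cos φ₂ sin²(Δλ/2) = 0.000046
c = 2·arcsin(√a) = 0.013532 rad = 0.7753°
d = R·c = 6378.14 × 0.013532 = 86.3 km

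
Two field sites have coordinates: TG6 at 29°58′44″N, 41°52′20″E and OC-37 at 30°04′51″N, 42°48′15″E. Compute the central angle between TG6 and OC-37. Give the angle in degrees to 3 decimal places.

0.813°

TG6: φ = +29.97889°, λ = +41.87222°
OC-37: φ = +30.08083°, λ = +42.80417°
Δφ = 0.1019°,  Δλ = 0.9319°
a = sin²(Δφ/2) + cos φ₁ cos φ₂ sin²(Δλ/2) = 0.000050
c = 2·arcsin(√a) = 0.014194 rad = 0.8133°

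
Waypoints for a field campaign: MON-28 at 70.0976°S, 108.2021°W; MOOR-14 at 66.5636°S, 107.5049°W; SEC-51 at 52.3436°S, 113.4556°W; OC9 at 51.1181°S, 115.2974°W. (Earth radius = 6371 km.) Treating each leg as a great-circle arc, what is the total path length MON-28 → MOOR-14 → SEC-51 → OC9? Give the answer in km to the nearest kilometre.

2195 km

MON-28→MOOR-14: c = 0.061842 rad, d = 394.00 km
MOOR-14→SEC-51: c = 0.253461 rad, d = 1614.80 km
SEC-51→OC9: c = 0.029219 rad, d = 186.16 km
Total = 394.00 + 1614.80 + 186.16 = 2194.95 km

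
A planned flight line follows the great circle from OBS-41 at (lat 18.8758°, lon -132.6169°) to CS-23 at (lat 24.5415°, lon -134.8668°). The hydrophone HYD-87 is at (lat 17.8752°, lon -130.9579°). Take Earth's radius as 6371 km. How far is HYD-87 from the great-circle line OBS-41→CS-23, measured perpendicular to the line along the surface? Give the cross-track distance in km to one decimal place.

δ₁₃ = central angle OBS-41→HYD-87 = 0.032558 rad  (haversine)
θ₁₃ = bearing OBS-41→HYD-87 = 122.174°,  θ₁₂ = bearing OBS-41→CS-23 = 340.155°
dₓₜ = R·arcsin(sin δ₁₃ · sin(θ₁₃ − θ₁₂)) = 6371·arcsin(0.03255·sin(-217.981°)) = 127.638 km
|dₓₜ| = 127.638 km

127.6 km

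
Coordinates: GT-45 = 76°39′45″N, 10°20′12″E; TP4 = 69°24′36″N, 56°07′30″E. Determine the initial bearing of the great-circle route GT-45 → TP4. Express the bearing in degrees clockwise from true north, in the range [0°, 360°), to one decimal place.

GT-45: φ = +76.66250°, λ = +10.33667°
TP4: φ = +69.41000°, λ = +56.12500°
Δλ = 45.7883°
y = sin Δλ · cos φ₂ = 0.252072
x = cos φ₁ sin φ₂ − sin φ₁ cos φ₂ cos Δλ = -0.022664
θ = atan2(y, x) = 95.1378° → 95.1378° (mod 360°)

95.1°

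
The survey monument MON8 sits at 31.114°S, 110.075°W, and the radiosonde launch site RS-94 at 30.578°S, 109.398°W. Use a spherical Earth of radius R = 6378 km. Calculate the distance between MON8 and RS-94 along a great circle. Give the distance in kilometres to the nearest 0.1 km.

88.0 km

Δφ = 0.5360°,  Δλ = 0.6770°
a = sin²(Δφ/2) + cos φ₁ cos φ₂ sin²(Δλ/2) = 0.000048
c = 2·arcsin(√a) = 0.013799 rad = 0.7906°
d = R·c = 6378 × 0.013799 = 88.0 km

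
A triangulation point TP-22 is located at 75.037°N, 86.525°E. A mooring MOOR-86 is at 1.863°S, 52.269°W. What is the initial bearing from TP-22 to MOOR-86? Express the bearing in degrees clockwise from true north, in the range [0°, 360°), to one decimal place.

317.5°

Δλ = -138.7940°
y = sin Δλ · cos φ₂ = -0.658420
x = cos φ₁ sin φ₂ − sin φ₁ cos φ₂ cos Δλ = 0.718058
θ = atan2(y, x) = -42.5191° → 317.4809° (mod 360°)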